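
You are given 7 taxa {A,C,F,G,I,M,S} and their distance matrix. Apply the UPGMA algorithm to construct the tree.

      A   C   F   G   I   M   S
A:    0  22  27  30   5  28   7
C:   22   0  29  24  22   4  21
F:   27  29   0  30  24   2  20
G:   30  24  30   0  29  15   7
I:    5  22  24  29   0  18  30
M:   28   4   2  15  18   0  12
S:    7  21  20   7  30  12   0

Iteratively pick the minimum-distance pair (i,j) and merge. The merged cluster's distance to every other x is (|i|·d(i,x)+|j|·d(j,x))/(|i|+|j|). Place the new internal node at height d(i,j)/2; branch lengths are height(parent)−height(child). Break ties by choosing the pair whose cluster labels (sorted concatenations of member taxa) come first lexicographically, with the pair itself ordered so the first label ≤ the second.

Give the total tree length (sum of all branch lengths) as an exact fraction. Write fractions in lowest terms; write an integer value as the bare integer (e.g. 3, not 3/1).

2947/60

iteration 1: select F,M (d=2); attach at lengths (1, 1); label the merged cluster FM
  updated: d(A,FM)=55/2, d(C,FM)=33/2, d(FM,G)=45/2, d(FM,I)=21, d(FM,S)=16
iteration 2: select A,I (d=5); attach at lengths (5/2, 5/2); label the merged cluster AI
  updated: d(AI,C)=22, d(AI,FM)=97/4, d(AI,G)=59/2, d(AI,S)=37/2
iteration 3: select G,S (d=7); attach at lengths (7/2, 7/2); label the merged cluster GS
  updated: d(AI,GS)=24, d(C,GS)=45/2, d(FM,GS)=77/4
iteration 4: select C,FM (d=33/2); attach at lengths (33/4, 29/4); label the merged cluster CFM
  updated: d(AI,CFM)=47/2, d(CFM,GS)=61/3
iteration 5: select CFM,GS (d=61/3); attach at lengths (23/12, 20/3); label the merged cluster CFGMS
  updated: d(AI,CFGMS)=237/10
iteration 6: select AI,CFGMS (d=237/10); attach at lengths (187/20, 101/60); label the merged cluster ACFGIMS
final tree: ((A:5/2,I:5/2):187/20,((C:33/4,(F:1,M:1):29/4):23/12,(G:7/2,S:7/2):20/3):101/60)
total length: 2947/60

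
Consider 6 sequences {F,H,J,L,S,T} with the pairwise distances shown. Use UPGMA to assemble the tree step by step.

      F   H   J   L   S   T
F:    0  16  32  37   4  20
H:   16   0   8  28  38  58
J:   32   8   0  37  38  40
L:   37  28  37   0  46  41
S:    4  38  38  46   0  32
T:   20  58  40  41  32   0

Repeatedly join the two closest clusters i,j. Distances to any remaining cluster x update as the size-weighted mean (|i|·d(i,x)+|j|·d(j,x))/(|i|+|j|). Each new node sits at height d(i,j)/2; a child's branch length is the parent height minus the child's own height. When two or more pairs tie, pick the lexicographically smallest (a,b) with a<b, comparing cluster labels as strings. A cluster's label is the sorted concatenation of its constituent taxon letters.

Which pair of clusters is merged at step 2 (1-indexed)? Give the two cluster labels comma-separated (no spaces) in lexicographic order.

H,J

step 1: merge (F,S) at d=4; branch lengths F→2, S→2; new cluster FS
  updated: d(FS,H)=27, d(FS,J)=35, d(FS,L)=83/2, d(FS,T)=26
step 2: merge (H,J) at d=8; branch lengths H→4, J→4; new cluster HJ
  updated: d(FS,HJ)=31, d(HJ,L)=65/2, d(HJ,T)=49
step 3: merge (FS,T) at d=26; branch lengths FS→11, T→13; new cluster FST
  updated: d(FST,HJ)=37, d(FST,L)=124/3
step 4: merge (HJ,L) at d=65/2; branch lengths HJ→49/4, L→65/4; new cluster HJL
  updated: d(FST,HJL)=346/9
step 5: merge (FST,HJL) at d=346/9; branch lengths FST→56/9, HJL→107/36; new cluster FHJLST
final tree: (((F:2,S:2):11,T:13):56/9,((H:4,J:4):49/4,L:65/4):107/36)
total length: 2653/36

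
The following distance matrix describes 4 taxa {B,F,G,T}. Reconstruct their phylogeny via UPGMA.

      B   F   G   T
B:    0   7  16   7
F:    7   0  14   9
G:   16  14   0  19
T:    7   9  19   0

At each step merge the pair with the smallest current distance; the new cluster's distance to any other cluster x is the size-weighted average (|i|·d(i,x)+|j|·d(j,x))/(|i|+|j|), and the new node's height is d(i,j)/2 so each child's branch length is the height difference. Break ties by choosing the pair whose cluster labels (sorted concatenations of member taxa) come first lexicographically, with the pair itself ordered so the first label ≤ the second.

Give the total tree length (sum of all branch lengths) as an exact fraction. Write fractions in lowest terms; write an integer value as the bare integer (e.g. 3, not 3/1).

step 1: merge (B,F) at d=7; branch lengths B→7/2, F→7/2; new cluster BF
  updated: d(BF,G)=15, d(BF,T)=8
step 2: merge (BF,T) at d=8; branch lengths BF→1/2, T→4; new cluster BFT
  updated: d(BFT,G)=49/3
step 3: merge (BFT,G) at d=49/3; branch lengths BFT→25/6, G→49/6; new cluster BFGT
final tree: (((B:7/2,F:7/2):1/2,T:4):25/6,G:49/6)
total length: 143/6

143/6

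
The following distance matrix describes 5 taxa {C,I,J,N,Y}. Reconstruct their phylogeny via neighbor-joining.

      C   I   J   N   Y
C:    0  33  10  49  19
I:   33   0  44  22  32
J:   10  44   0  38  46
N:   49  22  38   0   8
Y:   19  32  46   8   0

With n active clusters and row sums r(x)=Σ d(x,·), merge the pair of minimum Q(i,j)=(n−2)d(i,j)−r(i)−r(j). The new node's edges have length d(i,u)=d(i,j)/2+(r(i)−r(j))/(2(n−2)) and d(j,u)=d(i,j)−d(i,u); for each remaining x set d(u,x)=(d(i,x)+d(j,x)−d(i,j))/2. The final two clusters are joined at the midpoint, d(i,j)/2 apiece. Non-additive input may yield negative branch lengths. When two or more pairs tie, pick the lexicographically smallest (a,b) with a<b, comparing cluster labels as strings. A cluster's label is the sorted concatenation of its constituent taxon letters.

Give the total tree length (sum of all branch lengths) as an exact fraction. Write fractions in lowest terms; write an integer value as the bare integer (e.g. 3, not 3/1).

243/4

iteration 1: select C,J (d=10, Q=-219); attach at lengths (1/2, 19/2); label the merged cluster CJ
  updated: d(CJ,I)=67/2, d(CJ,N)=77/2, d(CJ,Y)=55/2
iteration 2: select CJ,I (d=67/2, Q=-120); attach at lengths (79/4, 55/4); label the merged cluster CIJ
  updated: d(CIJ,N)=27/2, d(CIJ,Y)=13
iteration 3: select CIJ,N (d=27/2, Q=-69/2); attach at lengths (37/4, 17/4); label the merged cluster CIJN
  updated: d(CIJN,Y)=15/4
iteration 4: select CIJN,Y (d=15/4); attach at lengths (15/8, 15/8); label the merged cluster CIJNY
final tree: ((((C:1/2,J:19/2):79/4,I:55/4):37/4,N:17/4):15/8,Y:15/8)
total length: 243/4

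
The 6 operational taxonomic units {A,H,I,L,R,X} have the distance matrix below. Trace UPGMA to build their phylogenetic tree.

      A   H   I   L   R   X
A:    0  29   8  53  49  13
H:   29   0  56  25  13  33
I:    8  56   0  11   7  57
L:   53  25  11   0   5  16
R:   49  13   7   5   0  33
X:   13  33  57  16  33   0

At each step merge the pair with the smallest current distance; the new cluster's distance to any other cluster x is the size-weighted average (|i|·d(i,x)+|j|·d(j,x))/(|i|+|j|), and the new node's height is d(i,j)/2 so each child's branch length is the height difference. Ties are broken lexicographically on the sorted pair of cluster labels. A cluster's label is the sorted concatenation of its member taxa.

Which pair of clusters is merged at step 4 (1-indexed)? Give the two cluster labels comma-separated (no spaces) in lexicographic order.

HLR,X

1. join L+R (d=5) ⇒ LR; edges |L|=5/2, |R|=5/2
  updated: d(A,LR)=51, d(H,LR)=19, d(I,LR)=9, d(LR,X)=49/2
2. join A+I (d=8) ⇒ AI; edges |A|=4, |I|=4
  updated: d(AI,H)=85/2, d(AI,LR)=30, d(AI,X)=35
3. join H+LR (d=19) ⇒ HLR; edges |H|=19/2, |LR|=7
  updated: d(AI,HLR)=205/6, d(HLR,X)=82/3
4. join HLR+X (d=82/3) ⇒ HLRX; edges |HLR|=25/6, |X|=41/3
  updated: d(AI,HLRX)=275/8
5. join AI+HLRX (d=275/8) ⇒ AHILRX; edges |AI|=211/16, |HLRX|=169/48
final tree: ((A:4,I:4):211/16,((H:19/2,(L:5/2,R:5/2):7):25/6,X:41/3):169/48)
total length: 1537/24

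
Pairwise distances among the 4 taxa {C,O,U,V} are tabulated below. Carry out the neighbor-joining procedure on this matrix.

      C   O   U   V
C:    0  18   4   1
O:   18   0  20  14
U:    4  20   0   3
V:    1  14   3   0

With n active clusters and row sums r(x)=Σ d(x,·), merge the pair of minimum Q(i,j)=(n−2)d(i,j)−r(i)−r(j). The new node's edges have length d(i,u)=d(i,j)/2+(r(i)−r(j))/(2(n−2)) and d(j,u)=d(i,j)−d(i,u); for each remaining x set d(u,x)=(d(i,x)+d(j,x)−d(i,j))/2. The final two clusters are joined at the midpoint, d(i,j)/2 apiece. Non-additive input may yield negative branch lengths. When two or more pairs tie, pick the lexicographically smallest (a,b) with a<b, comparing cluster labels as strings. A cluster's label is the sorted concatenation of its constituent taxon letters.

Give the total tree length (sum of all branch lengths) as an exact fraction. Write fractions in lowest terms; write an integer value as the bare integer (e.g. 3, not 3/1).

step 1: merge (C,U) at d=4, Q=-42; branch lengths C→1, U→3; new cluster CU
  updated: d(CU,O)=17, d(CU,V)=0
step 2: merge (CU,O) at d=17, Q=-31; branch lengths CU→3/2, O→31/2; new cluster COU
  updated: d(COU,V)=-3/2
step 3: merge (COU,V) at d=-3/2; branch lengths COU→-3/4, V→-3/4; new cluster COUV
final tree: (((C:1,U:3):3/2,O:31/2):-3/4,V:-3/4)
total length: 39/2

39/2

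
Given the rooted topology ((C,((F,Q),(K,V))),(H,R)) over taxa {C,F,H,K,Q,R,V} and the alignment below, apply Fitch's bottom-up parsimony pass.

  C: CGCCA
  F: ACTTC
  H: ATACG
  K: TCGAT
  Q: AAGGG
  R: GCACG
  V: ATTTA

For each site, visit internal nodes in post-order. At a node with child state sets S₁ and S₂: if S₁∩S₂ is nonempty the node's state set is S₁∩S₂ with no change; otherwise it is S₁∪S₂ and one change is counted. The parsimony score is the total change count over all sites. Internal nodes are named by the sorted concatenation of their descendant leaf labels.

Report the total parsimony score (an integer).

18

[col 0] FQ: children F:{A}, Q:{A} ∩→ {A}; cost 0
[col 0] KV: children K:{T}, V:{A} ∪→ {A,T}; cost 1
[col 0] FKQV: children FQ:{A}, KV:{A,T} ∩→ {A}; cost 0
[col 0] CFKQV: children C:{C}, FKQV:{A} ∪→ {A,C}; cost 1
[col 0] HR: children H:{A}, R:{G} ∪→ {A,G}; cost 1
[col 0] CFHKQRV: children CFKQV:{A,C}, HR:{A,G} ∩→ {A}; cost 0
[col 1] FQ: children F:{C}, Q:{A} ∪→ {A,C}; cost 1
[col 1] KV: children K:{C}, V:{T} ∪→ {C,T}; cost 1
[col 1] FKQV: children FQ:{A,C}, KV:{C,T} ∩→ {C}; cost 0
[col 1] CFKQV: children C:{G}, FKQV:{C} ∪→ {C,G}; cost 1
[col 1] HR: children H:{T}, R:{C} ∪→ {C,T}; cost 1
[col 1] CFHKQRV: children CFKQV:{C,G}, HR:{C,T} ∩→ {C}; cost 0
[col 2] FQ: children F:{T}, Q:{G} ∪→ {G,T}; cost 1
[col 2] KV: children K:{G}, V:{T} ∪→ {G,T}; cost 1
[col 2] FKQV: children FQ:{G,T}, KV:{G,T} ∩→ {G,T}; cost 0
[col 2] CFKQV: children C:{C}, FKQV:{G,T} ∪→ {C,G,T}; cost 1
[col 2] HR: children H:{A}, R:{A} ∩→ {A}; cost 0
[col 2] CFHKQRV: children CFKQV:{C,G,T}, HR:{A} ∪→ {A,C,G,T}; cost 1
[col 3] FQ: children F:{T}, Q:{G} ∪→ {G,T}; cost 1
[col 3] KV: children K:{A}, V:{T} ∪→ {A,T}; cost 1
[col 3] FKQV: children FQ:{G,T}, KV:{A,T} ∩→ {T}; cost 0
[col 3] CFKQV: children C:{C}, FKQV:{T} ∪→ {C,T}; cost 1
[col 3] HR: children H:{C}, R:{C} ∩→ {C}; cost 0
[col 3] CFHKQRV: children CFKQV:{C,T}, HR:{C} ∩→ {C}; cost 0
[col 4] FQ: children F:{C}, Q:{G} ∪→ {C,G}; cost 1
[col 4] KV: children K:{T}, V:{A} ∪→ {A,T}; cost 1
[col 4] FKQV: children FQ:{C,G}, KV:{A,T} ∪→ {A,C,G,T}; cost 1
[col 4] CFKQV: children C:{A}, FKQV:{A,C,G,T} ∩→ {A}; cost 0
[col 4] HR: children H:{G}, R:{G} ∩→ {G}; cost 0
[col 4] CFHKQRV: children CFKQV:{A}, HR:{G} ∪→ {A,G}; cost 1
per-site changes: [3, 4, 4, 3, 4]; total = 18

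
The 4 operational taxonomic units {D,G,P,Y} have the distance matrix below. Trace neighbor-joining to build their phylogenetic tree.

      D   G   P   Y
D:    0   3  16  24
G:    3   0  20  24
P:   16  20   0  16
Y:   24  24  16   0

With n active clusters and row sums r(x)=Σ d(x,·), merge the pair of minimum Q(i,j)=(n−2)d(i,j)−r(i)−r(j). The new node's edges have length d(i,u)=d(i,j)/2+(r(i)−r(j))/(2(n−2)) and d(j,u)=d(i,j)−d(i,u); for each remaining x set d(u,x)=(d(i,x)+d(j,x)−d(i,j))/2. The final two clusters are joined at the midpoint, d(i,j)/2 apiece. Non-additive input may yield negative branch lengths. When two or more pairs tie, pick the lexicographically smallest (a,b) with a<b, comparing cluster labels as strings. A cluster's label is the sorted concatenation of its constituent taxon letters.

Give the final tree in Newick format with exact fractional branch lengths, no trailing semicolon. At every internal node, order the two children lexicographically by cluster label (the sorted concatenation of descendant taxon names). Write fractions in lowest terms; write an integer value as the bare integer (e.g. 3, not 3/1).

(((D:1/2,G:5/2):23/2,P:5):11/2,Y:11/2)

1. join D+G (d=3, Q=-84) ⇒ DG; edges |D|=1/2, |G|=5/2
  updated: d(DG,P)=33/2, d(DG,Y)=45/2
2. join DG+P (d=33/2, Q=-55) ⇒ DGP; edges |DG|=23/2, |P|=5
  updated: d(DGP,Y)=11
3. join DGP+Y (d=11) ⇒ DGPY; edges |DGP|=11/2, |Y|=11/2
final tree: (((D:1/2,G:5/2):23/2,P:5):11/2,Y:11/2)
total length: 61/2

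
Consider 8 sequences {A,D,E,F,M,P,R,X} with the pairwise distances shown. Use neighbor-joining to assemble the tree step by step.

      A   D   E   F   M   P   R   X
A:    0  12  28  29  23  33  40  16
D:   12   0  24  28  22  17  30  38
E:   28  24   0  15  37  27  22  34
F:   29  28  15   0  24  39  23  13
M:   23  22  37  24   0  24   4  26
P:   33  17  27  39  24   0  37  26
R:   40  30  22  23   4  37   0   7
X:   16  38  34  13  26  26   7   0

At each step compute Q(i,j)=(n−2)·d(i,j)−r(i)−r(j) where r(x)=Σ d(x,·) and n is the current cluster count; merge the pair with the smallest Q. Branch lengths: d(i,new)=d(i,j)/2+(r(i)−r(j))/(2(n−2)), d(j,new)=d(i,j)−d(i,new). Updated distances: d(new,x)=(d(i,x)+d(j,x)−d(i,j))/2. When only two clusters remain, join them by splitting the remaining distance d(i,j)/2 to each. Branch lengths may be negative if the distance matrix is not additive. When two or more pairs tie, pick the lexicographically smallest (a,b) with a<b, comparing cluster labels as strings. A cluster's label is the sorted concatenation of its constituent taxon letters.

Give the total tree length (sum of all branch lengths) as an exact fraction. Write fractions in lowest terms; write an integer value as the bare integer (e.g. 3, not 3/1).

2491/32

iteration 1: select M,R (d=4, Q=-299); attach at lengths (7/4, 9/4); label the merged cluster MR
  updated: d(A,MR)=59/2, d(D,MR)=24, d(E,MR)=55/2, d(F,MR)=43/2, d(MR,P)=57/2, d(MR,X)=29/2
iteration 2: select A,D (d=12, Q=-461/2); attach at lengths (129/20, 111/20); label the merged cluster AD
  updated: d(AD,E)=20, d(AD,F)=45/2, d(AD,MR)=83/4, d(AD,P)=19, d(AD,X)=21
iteration 3: select E,F (d=15, Q=-349/2); attach at lengths (145/16, 95/16); label the merged cluster EF
  updated: d(AD,EF)=55/4, d(EF,MR)=17, d(EF,P)=51/2, d(EF,X)=16
iteration 4: select AD,P (d=19, Q=-233/2); attach at lengths (65/12, 163/12); label the merged cluster ADP
  updated: d(ADP,EF)=81/8, d(ADP,MR)=121/8, d(ADP,X)=14
iteration 5: select ADP,EF (d=81/8, Q=-497/8); attach at lengths (131/32, 193/32); label the merged cluster ADEFP
  updated: d(ADEFP,MR)=11, d(ADEFP,X)=159/16
iteration 6: select ADEFP,MR (d=11, Q=-567/16); attach at lengths (103/32, 249/32); label the merged cluster ADEFMPR
  updated: d(ADEFMPR,X)=215/32
iteration 7: select ADEFMPR,X (d=215/32); attach at lengths (215/64, 215/64); label the merged cluster ADEFMPRX
final tree: (((((A:129/20,D:111/20):65/12,P:163/12):131/32,(E:145/16,F:95/16):193/32):103/32,(M:7/4,R:9/4):249/32):215/64,X:215/64)
total length: 2491/32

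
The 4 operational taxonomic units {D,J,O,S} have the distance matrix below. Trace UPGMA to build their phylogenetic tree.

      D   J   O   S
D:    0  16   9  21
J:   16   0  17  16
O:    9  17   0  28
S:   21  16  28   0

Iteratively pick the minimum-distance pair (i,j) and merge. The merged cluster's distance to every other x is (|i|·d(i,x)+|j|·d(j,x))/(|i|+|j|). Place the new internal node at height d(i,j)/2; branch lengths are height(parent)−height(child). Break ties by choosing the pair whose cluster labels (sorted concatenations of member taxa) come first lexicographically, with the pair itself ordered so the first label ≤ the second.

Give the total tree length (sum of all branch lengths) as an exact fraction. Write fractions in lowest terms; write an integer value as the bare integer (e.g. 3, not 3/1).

step 1: merge (D,O) at d=9; branch lengths D→9/2, O→9/2; new cluster DO
  updated: d(DO,J)=33/2, d(DO,S)=49/2
step 2: merge (J,S) at d=16; branch lengths J→8, S→8; new cluster JS
  updated: d(DO,JS)=41/2
step 3: merge (DO,JS) at d=41/2; branch lengths DO→23/4, JS→9/4; new cluster DJOS
final tree: ((D:9/2,O:9/2):23/4,(J:8,S:8):9/4)
total length: 33

33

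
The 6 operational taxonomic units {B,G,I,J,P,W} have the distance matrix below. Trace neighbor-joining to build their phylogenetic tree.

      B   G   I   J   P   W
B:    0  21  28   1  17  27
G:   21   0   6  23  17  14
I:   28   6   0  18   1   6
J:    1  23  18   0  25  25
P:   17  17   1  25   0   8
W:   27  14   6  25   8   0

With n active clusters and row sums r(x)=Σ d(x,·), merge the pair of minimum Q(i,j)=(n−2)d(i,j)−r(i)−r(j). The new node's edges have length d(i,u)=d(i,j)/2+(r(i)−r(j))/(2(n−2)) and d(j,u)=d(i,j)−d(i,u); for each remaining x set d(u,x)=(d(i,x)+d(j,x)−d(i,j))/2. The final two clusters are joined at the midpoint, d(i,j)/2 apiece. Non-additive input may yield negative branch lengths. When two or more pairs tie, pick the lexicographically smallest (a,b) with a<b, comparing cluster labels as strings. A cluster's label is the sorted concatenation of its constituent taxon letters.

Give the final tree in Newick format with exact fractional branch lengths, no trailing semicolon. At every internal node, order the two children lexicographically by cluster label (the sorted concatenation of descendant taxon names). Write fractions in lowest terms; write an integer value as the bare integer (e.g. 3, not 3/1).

1. join B+J (d=1, Q=-182) ⇒ BJ; edges |B|=3/4, |J|=1/4
  updated: d(BJ,G)=43/2, d(BJ,I)=45/2, d(BJ,P)=41/2, d(BJ,W)=51/2
2. join BJ+G (d=43/2, Q=-84) ⇒ BGJ; edges |BJ|=16, |G|=11/2
  updated: d(BGJ,I)=7/2, d(BGJ,P)=8, d(BGJ,W)=9
3. join BGJ+W (d=9, Q=-51/2) ⇒ BGJW; edges |BGJ|=31/8, |W|=41/8
  updated: d(BGJW,I)=1/4, d(BGJW,P)=7/2
4. join BGJW+I (d=1/4, Q=-19/4) ⇒ BGIJW; edges |BGJW|=11/8, |I|=-9/8
  updated: d(BGIJW,P)=17/8
5. join BGIJW+P (d=17/8) ⇒ BGIJPW; edges |BGIJW|=17/16, |P|=17/16
final tree: (((((B:3/4,J:1/4):16,G:11/2):31/8,W:41/8):11/8,I:-9/8):17/16,P:17/16)
total length: 271/8

(((((B:3/4,J:1/4):16,G:11/2):31/8,W:41/8):11/8,I:-9/8):17/16,P:17/16)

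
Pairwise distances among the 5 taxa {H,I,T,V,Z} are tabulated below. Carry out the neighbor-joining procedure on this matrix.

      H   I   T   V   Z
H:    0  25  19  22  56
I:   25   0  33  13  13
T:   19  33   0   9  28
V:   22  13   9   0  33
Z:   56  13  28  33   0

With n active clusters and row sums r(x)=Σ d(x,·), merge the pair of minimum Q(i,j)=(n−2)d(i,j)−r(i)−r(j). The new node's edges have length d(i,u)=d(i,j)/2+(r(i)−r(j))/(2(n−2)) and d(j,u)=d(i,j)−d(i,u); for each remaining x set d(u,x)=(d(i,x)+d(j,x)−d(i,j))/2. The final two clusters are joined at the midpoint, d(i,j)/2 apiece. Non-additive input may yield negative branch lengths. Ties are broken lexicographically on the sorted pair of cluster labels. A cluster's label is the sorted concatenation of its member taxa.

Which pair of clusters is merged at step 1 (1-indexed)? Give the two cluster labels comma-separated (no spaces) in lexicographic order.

step 1: merge (I,Z) at d=13, Q=-175; branch lengths I→-7/6, Z→85/6; new cluster IZ
  updated: d(H,IZ)=34, d(IZ,T)=24, d(IZ,V)=33/2
step 2: merge (H,T) at d=19, Q=-89; branch lengths H→61/4, T→15/4; new cluster HT
  updated: d(HT,IZ)=39/2, d(HT,V)=6
step 3: merge (HT,IZ) at d=39/2, Q=-42; branch lengths HT→9/2, IZ→15; new cluster HITZ
  updated: d(HITZ,V)=3/2
step 4: merge (HITZ,V) at d=3/2; branch lengths HITZ→3/4, V→3/4; new cluster HITVZ
final tree: (((H:61/4,T:15/4):9/2,(I:-7/6,Z:85/6):15):3/4,V:3/4)
total length: 53

I,Z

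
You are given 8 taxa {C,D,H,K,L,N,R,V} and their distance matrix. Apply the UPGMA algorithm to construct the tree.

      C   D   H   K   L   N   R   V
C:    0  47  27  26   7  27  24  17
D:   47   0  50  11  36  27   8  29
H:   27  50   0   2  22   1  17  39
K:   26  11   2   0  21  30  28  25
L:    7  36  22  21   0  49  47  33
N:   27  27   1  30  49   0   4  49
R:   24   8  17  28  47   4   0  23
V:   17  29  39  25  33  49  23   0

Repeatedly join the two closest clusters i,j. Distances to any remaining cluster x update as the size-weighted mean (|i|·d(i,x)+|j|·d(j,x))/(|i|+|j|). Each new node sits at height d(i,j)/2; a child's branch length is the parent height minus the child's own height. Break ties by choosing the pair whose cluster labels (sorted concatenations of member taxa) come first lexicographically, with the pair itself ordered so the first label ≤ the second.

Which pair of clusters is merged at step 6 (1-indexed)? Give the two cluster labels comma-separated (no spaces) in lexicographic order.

1. join H+N (d=1) ⇒ HN; edges |H|=1/2, |N|=1/2
  updated: d(C,HN)=27, d(D,HN)=77/2, d(HN,K)=16, d(HN,L)=71/2, d(HN,R)=21/2, d(HN,V)=44
2. join C+L (d=7) ⇒ CL; edges |C|=7/2, |L|=7/2
  updated: d(CL,D)=83/2, d(CL,HN)=125/4, d(CL,K)=47/2, d(CL,R)=71/2, d(CL,V)=25
3. join D+R (d=8) ⇒ DR; edges |D|=4, |R|=4
  updated: d(CL,DR)=77/2, d(DR,HN)=49/2, d(DR,K)=39/2, d(DR,V)=26
4. join HN+K (d=16) ⇒ HKN; edges |HN|=15/2, |K|=8
  updated: d(CL,HKN)=86/3, d(DR,HKN)=137/6, d(HKN,V)=113/3
5. join DR+HKN (d=137/6) ⇒ DHKNR; edges |DR|=89/12, |HKN|=41/12
  updated: d(CL,DHKNR)=163/5, d(DHKNR,V)=33
6. join CL+V (d=25) ⇒ CLV; edges |CL|=9, |V|=25/2
  updated: d(CLV,DHKNR)=491/15
7. join CLV+DHKNR (d=491/15) ⇒ CDHKLNRV; edges |CLV|=58/15, |DHKNR|=99/20
final tree: (((C:7/2,L:7/2):9,V:25/2):58/15,((D:4,R:4):89/12,((H:1/2,N:1/2):15/2,K:8):41/12):99/20)
total length: 1453/20

CL,V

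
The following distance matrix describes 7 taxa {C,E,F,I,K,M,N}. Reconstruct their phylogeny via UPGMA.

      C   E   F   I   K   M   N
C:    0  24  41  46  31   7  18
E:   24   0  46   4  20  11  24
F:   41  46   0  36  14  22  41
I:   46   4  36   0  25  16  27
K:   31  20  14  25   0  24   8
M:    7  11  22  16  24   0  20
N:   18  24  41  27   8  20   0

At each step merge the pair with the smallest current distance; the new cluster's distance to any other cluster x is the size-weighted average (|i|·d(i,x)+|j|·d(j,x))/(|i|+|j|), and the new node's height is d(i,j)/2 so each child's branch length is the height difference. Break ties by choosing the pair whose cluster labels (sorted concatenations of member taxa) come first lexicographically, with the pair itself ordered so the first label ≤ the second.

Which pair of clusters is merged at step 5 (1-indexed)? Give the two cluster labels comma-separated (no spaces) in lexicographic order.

CKMN,EI

iteration 1: select E,I (d=4); attach at lengths (2, 2); label the merged cluster EI
  updated: d(C,EI)=35, d(EI,F)=41, d(EI,K)=45/2, d(EI,M)=27/2, d(EI,N)=51/2
iteration 2: select C,M (d=7); attach at lengths (7/2, 7/2); label the merged cluster CM
  updated: d(CM,EI)=97/4, d(CM,F)=63/2, d(CM,K)=55/2, d(CM,N)=19
iteration 3: select K,N (d=8); attach at lengths (4, 4); label the merged cluster KN
  updated: d(CM,KN)=93/4, d(EI,KN)=24, d(F,KN)=55/2
iteration 4: select CM,KN (d=93/4); attach at lengths (65/8, 61/8); label the merged cluster CKMN
  updated: d(CKMN,EI)=193/8, d(CKMN,F)=59/2
iteration 5: select CKMN,EI (d=193/8); attach at lengths (7/16, 161/16); label the merged cluster CEIKMN
  updated: d(CEIKMN,F)=100/3
iteration 6: select CEIKMN,F (d=100/3); attach at lengths (221/48, 50/3); label the merged cluster CEFIKMN
final tree: ((((C:7/2,M:7/2):65/8,(K:4,N:4):61/8):7/16,(E:2,I:2):161/16):221/48,F:50/3)
total length: 3193/48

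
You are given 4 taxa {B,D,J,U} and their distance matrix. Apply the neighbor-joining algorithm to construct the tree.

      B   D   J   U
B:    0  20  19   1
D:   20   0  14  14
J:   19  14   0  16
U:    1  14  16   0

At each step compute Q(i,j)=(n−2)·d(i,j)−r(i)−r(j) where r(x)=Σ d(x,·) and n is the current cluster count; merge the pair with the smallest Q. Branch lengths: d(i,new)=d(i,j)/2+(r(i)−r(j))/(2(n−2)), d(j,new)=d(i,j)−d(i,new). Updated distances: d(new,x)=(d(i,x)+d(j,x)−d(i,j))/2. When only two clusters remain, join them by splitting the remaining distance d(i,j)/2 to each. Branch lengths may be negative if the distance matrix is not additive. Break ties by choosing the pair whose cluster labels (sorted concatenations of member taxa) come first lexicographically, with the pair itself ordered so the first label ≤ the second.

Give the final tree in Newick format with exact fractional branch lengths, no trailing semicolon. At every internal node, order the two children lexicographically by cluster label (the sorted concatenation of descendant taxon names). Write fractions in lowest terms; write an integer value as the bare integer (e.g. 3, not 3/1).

iteration 1: select B,U (d=1, Q=-69); attach at lengths (11/4, -7/4); label the merged cluster BU
  updated: d(BU,D)=33/2, d(BU,J)=17
iteration 2: select BU,D (d=33/2, Q=-95/2); attach at lengths (39/4, 27/4); label the merged cluster BDU
  updated: d(BDU,J)=29/4
iteration 3: select BDU,J (d=29/4); attach at lengths (29/8, 29/8); label the merged cluster BDJU
final tree: (((B:11/4,U:-7/4):39/4,D:27/4):29/8,J:29/8)
total length: 99/4

(((B:11/4,U:-7/4):39/4,D:27/4):29/8,J:29/8)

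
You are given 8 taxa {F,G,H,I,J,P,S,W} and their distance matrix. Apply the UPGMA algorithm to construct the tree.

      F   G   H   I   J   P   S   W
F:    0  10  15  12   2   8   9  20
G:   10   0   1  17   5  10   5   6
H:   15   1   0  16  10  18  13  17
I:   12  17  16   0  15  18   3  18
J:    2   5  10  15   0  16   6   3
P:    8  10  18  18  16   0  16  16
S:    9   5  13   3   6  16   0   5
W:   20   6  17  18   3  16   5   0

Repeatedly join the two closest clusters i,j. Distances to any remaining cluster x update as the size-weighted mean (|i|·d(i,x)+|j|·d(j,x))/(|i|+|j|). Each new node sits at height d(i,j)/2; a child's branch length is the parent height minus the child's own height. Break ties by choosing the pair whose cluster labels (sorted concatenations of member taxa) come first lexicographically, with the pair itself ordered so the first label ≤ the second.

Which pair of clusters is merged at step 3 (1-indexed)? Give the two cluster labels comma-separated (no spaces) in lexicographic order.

iteration 1: select G,H (d=1); attach at lengths (1/2, 1/2); label the merged cluster GH
  updated: d(F,GH)=25/2, d(GH,I)=33/2, d(GH,J)=15/2, d(GH,P)=14, d(GH,S)=9, d(GH,W)=23/2
iteration 2: select F,J (d=2); attach at lengths (1, 1); label the merged cluster FJ
  updated: d(FJ,GH)=10, d(FJ,I)=27/2, d(FJ,P)=12, d(FJ,S)=15/2, d(FJ,W)=23/2
iteration 3: select I,S (d=3); attach at lengths (3/2, 3/2); label the merged cluster IS
  updated: d(FJ,IS)=21/2, d(GH,IS)=51/4, d(IS,P)=17, d(IS,W)=23/2
iteration 4: select FJ,GH (d=10); attach at lengths (4, 9/2); label the merged cluster FGHJ
  updated: d(FGHJ,IS)=93/8, d(FGHJ,P)=13, d(FGHJ,W)=23/2
iteration 5: select FGHJ,W (d=23/2); attach at lengths (3/4, 23/4); label the merged cluster FGHJW
  updated: d(FGHJW,IS)=58/5, d(FGHJW,P)=68/5
iteration 6: select FGHJW,IS (d=58/5); attach at lengths (1/20, 43/10); label the merged cluster FGHIJSW
  updated: d(FGHIJSW,P)=102/7
iteration 7: select FGHIJSW,P (d=102/7); attach at lengths (52/35, 51/7); label the merged cluster FGHIJPSW
final tree: (((((F:1,J:1):4,(G:1/2,H:1/2):9/2):3/4,W:23/4):1/20,(I:3/2,S:3/2):43/10):52/35,P:51/7)
total length: 4777/140

I,S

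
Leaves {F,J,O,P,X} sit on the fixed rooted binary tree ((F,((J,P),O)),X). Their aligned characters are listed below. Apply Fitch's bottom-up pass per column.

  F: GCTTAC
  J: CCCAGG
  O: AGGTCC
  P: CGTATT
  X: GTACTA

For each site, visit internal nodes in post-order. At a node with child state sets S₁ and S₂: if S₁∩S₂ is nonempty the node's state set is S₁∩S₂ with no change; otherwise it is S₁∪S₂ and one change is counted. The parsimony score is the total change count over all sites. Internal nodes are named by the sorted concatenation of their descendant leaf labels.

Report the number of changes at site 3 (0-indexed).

[col 0] JP: children J:{C}, P:{C} ∩→ {C}; cost 0
[col 0] JOP: children JP:{C}, O:{A} ∪→ {A,C}; cost 1
[col 0] FJOP: children F:{G}, JOP:{A,C} ∪→ {A,C,G}; cost 1
[col 0] FJOPX: children FJOP:{A,C,G}, X:{G} ∩→ {G}; cost 0
[col 1] JP: children J:{C}, P:{G} ∪→ {C,G}; cost 1
[col 1] JOP: children JP:{C,G}, O:{G} ∩→ {G}; cost 0
[col 1] FJOP: children F:{C}, JOP:{G} ∪→ {C,G}; cost 1
[col 1] FJOPX: children FJOP:{C,G}, X:{T} ∪→ {C,G,T}; cost 1
[col 2] JP: children J:{C}, P:{T} ∪→ {C,T}; cost 1
[col 2] JOP: children JP:{C,T}, O:{G} ∪→ {C,G,T}; cost 1
[col 2] FJOP: children F:{T}, JOP:{C,G,T} ∩→ {T}; cost 0
[col 2] FJOPX: children FJOP:{T}, X:{A} ∪→ {A,T}; cost 1
[col 3] JP: children J:{A}, P:{A} ∩→ {A}; cost 0
[col 3] JOP: children JP:{A}, O:{T} ∪→ {A,T}; cost 1
[col 3] FJOP: children F:{T}, JOP:{A,T} ∩→ {T}; cost 0
[col 3] FJOPX: children FJOP:{T}, X:{C} ∪→ {C,T}; cost 1
[col 4] JP: children J:{G}, P:{T} ∪→ {G,T}; cost 1
[col 4] JOP: children JP:{G,T}, O:{C} ∪→ {C,G,T}; cost 1
[col 4] FJOP: children F:{A}, JOP:{C,G,T} ∪→ {A,C,G,T}; cost 1
[col 4] FJOPX: children FJOP:{A,C,G,T}, X:{T} ∩→ {T}; cost 0
[col 5] JP: children J:{G}, P:{T} ∪→ {G,T}; cost 1
[col 5] JOP: children JP:{G,T}, O:{C} ∪→ {C,G,T}; cost 1
[col 5] FJOP: children F:{C}, JOP:{C,G,T} ∩→ {C}; cost 0
[col 5] FJOPX: children FJOP:{C}, X:{A} ∪→ {A,C}; cost 1
per-site changes: [2, 3, 3, 2, 3, 3]; total = 16

2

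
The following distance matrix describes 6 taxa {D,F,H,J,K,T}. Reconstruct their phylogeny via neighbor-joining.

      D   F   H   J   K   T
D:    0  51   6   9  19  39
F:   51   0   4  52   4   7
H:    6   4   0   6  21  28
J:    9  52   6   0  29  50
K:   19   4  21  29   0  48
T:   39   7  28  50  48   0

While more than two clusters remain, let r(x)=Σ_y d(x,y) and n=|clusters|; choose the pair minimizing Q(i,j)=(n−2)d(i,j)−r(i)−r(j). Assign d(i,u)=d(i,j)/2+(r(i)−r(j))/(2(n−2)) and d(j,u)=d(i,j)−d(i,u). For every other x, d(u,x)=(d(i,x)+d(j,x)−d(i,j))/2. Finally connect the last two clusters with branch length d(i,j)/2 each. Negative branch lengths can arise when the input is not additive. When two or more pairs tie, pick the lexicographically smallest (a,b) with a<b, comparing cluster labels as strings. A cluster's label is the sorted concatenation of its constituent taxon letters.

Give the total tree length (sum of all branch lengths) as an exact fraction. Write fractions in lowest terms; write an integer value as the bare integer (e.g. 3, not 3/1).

iteration 1: select F,T (d=7, Q=-262); attach at lengths (-13/4, 41/4); label the merged cluster FT
  updated: d(D,FT)=83/2, d(FT,H)=25/2, d(FT,J)=95/2, d(FT,K)=45/2
iteration 2: select FT,K (d=45/2, Q=-148); attach at lengths (50/3, 35/6); label the merged cluster FKT
  updated: d(D,FKT)=19, d(FKT,H)=11/2, d(FKT,J)=27
iteration 3: select D,J (d=9, Q=-58); attach at lengths (5/2, 13/2); label the merged cluster DJ
  updated: d(DJ,FKT)=37/2, d(DJ,H)=3/2
iteration 4: select DJ,FKT (d=37/2, Q=-51/2); attach at lengths (29/4, 45/4); label the merged cluster DFJKT
  updated: d(DFJKT,H)=-23/4
iteration 5: select DFJKT,H (d=-23/4); attach at lengths (-23/8, -23/8); label the merged cluster DFHJKT
final tree: (((D:5/2,J:13/2):29/4,((F:-13/4,T:41/4):50/3,K:35/6):45/4):-23/8,H:-23/8)
total length: 205/4

205/4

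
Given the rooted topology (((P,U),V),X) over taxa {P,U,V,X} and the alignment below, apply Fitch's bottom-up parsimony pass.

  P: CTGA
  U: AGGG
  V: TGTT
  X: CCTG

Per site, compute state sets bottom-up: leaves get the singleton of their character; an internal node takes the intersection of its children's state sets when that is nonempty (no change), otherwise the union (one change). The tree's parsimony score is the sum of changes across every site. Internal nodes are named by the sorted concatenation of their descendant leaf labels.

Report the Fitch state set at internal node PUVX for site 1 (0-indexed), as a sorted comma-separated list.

[col 0] PU: children P:{C}, U:{A} ∪→ {A,C}; cost 1
[col 0] PUV: children PU:{A,C}, V:{T} ∪→ {A,C,T}; cost 1
[col 0] PUVX: children PUV:{A,C,T}, X:{C} ∩→ {C}; cost 0
[col 1] PU: children P:{T}, U:{G} ∪→ {G,T}; cost 1
[col 1] PUV: children PU:{G,T}, V:{G} ∩→ {G}; cost 0
[col 1] PUVX: children PUV:{G}, X:{C} ∪→ {C,G}; cost 1
[col 2] PU: children P:{G}, U:{G} ∩→ {G}; cost 0
[col 2] PUV: children PU:{G}, V:{T} ∪→ {G,T}; cost 1
[col 2] PUVX: children PUV:{G,T}, X:{T} ∩→ {T}; cost 0
[col 3] PU: children P:{A}, U:{G} ∪→ {A,G}; cost 1
[col 3] PUV: children PU:{A,G}, V:{T} ∪→ {A,G,T}; cost 1
[col 3] PUVX: children PUV:{A,G,T}, X:{G} ∩→ {G}; cost 0
per-site changes: [2, 2, 1, 2]; total = 7

C,G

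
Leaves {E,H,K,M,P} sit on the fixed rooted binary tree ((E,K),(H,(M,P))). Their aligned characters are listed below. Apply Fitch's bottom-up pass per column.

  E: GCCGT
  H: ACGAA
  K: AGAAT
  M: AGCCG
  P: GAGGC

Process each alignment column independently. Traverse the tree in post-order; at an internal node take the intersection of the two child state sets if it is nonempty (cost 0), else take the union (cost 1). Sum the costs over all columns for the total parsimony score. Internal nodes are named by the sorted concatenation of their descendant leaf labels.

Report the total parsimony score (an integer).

14

EK@0: {G} ∪ {A} = {A,G} (union, +1)
MP@0: {A} ∪ {G} = {A,G} (union, +1)
HMP@0: {A} ∩ {A,G} = {A} (intersection, +0)
EHKMP@0: {A,G} ∩ {A} = {A} (intersection, +0)
EK@1: {C} ∪ {G} = {C,G} (union, +1)
MP@1: {G} ∪ {A} = {A,G} (union, +1)
HMP@1: {C} ∪ {A,G} = {A,C,G} (union, +1)
EHKMP@1: {C,G} ∩ {A,C,G} = {C,G} (intersection, +0)
EK@2: {C} ∪ {A} = {A,C} (union, +1)
MP@2: {C} ∪ {G} = {C,G} (union, +1)
HMP@2: {G} ∩ {C,G} = {G} (intersection, +0)
EHKMP@2: {A,C} ∪ {G} = {A,C,G} (union, +1)
EK@3: {G} ∪ {A} = {A,G} (union, +1)
MP@3: {C} ∪ {G} = {C,G} (union, +1)
HMP@3: {A} ∪ {C,G} = {A,C,G} (union, +1)
EHKMP@3: {A,G} ∩ {A,C,G} = {A,G} (intersection, +0)
EK@4: {T} ∩ {T} = {T} (intersection, +0)
MP@4: {G} ∪ {C} = {C,G} (union, +1)
HMP@4: {A} ∪ {C,G} = {A,C,G} (union, +1)
EHKMP@4: {T} ∪ {A,C,G} = {A,C,G,T} (union, +1)
per-site changes: [2, 3, 3, 3, 3]; total = 14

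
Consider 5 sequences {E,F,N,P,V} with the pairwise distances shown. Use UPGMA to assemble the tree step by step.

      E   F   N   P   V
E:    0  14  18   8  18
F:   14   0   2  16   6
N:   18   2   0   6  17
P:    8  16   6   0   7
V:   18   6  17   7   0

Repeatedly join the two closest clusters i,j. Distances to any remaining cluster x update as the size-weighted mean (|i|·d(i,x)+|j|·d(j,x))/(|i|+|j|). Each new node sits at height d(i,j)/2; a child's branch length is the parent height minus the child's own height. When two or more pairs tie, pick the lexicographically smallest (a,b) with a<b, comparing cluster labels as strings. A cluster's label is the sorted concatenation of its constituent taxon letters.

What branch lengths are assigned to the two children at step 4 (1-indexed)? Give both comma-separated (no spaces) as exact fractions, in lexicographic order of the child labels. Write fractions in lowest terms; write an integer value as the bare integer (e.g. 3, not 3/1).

29/4,13/8

1. join F+N (d=2) ⇒ FN; edges |F|=1, |N|=1
  updated: d(E,FN)=16, d(FN,P)=11, d(FN,V)=23/2
2. join P+V (d=7) ⇒ PV; edges |P|=7/2, |V|=7/2
  updated: d(E,PV)=13, d(FN,PV)=45/4
3. join FN+PV (d=45/4) ⇒ FNPV; edges |FN|=37/8, |PV|=17/8
  updated: d(E,FNPV)=29/2
4. join E+FNPV (d=29/2) ⇒ EFNPV; edges |E|=29/4, |FNPV|=13/8
final tree: (E:29/4,((F:1,N:1):37/8,(P:7/2,V:7/2):17/8):13/8)
total length: 197/8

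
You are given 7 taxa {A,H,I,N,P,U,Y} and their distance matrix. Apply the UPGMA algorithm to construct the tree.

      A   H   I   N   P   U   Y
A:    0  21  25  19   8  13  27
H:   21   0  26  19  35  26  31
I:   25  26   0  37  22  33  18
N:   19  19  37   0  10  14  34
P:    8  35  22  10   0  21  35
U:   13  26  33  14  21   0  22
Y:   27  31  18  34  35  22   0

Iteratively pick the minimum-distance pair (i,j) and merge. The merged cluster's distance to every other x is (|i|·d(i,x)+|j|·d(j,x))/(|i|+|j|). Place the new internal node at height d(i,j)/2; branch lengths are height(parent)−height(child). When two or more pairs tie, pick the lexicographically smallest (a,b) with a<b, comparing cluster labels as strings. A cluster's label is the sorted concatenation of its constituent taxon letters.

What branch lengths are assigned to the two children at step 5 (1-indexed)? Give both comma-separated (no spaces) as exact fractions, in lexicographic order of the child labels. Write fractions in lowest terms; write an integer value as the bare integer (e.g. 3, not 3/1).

19/4,101/8

1. join A+P (d=8) ⇒ AP; edges |A|=4, |P|=4
  updated: d(AP,H)=28, d(AP,I)=47/2, d(AP,N)=29/2, d(AP,U)=17, d(AP,Y)=31
2. join N+U (d=14) ⇒ NU; edges |N|=7, |U|=7
  updated: d(AP,NU)=63/4, d(H,NU)=45/2, d(I,NU)=35, d(NU,Y)=28
3. join AP+NU (d=63/4) ⇒ ANPU; edges |AP|=31/8, |NU|=7/8
  updated: d(ANPU,H)=101/4, d(ANPU,I)=117/4, d(ANPU,Y)=59/2
4. join I+Y (d=18) ⇒ IY; edges |I|=9, |Y|=9
  updated: d(ANPU,IY)=235/8, d(H,IY)=57/2
5. join ANPU+H (d=101/4) ⇒ AHNPU; edges |ANPU|=19/4, |H|=101/8
  updated: d(AHNPU,IY)=146/5
6. join AHNPU+IY (d=146/5) ⇒ AHINPUY; edges |AHNPU|=79/40, |IY|=28/5
final tree: ((((A:4,P:4):31/8,(N:7,U:7):7/8):19/4,H:101/8):79/40,(I:9,Y:9):28/5)
total length: 697/10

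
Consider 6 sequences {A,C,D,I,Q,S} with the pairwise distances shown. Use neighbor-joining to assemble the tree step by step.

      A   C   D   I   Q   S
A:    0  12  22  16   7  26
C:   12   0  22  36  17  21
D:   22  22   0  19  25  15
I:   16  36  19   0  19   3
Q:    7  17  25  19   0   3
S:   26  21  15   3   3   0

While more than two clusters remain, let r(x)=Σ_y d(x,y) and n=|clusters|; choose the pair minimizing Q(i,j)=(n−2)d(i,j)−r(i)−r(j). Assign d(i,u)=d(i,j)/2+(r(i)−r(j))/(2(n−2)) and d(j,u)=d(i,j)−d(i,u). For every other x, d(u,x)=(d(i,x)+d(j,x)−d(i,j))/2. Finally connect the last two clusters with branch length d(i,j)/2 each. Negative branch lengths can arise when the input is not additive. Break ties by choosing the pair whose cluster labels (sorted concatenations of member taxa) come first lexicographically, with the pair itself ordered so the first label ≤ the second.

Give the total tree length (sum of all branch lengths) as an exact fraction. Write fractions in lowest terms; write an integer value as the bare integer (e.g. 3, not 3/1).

1. join I+S (d=3, Q=-149) ⇒ IS; edges |I|=37/8, |S|=-13/8
  updated: d(A,IS)=39/2, d(C,IS)=27, d(D,IS)=31/2, d(IS,Q)=19/2
2. join D+IS (d=31/2, Q=-219/2) ⇒ DIS; edges |D|=119/12, |IS|=67/12
  updated: d(A,DIS)=13, d(C,DIS)=67/4, d(DIS,Q)=19/2
3. join A+C (d=12, Q=-215/4) ⇒ AC; edges |A|=41/16, |C|=151/16
  updated: d(AC,DIS)=71/8, d(AC,Q)=6
4. join AC+DIS (d=71/8, Q=-195/8) ⇒ ACDIS; edges |AC|=43/16, |DIS|=99/16
  updated: d(ACDIS,Q)=53/16
5. join ACDIS+Q (d=53/16) ⇒ ACDIQS; edges |ACDIS|=53/32, |Q|=53/32
final tree: (((A:41/16,C:151/16):43/16,(D:119/12,(I:37/8,S:-13/8):67/12):99/16):53/32,Q:53/32)
total length: 683/16

683/16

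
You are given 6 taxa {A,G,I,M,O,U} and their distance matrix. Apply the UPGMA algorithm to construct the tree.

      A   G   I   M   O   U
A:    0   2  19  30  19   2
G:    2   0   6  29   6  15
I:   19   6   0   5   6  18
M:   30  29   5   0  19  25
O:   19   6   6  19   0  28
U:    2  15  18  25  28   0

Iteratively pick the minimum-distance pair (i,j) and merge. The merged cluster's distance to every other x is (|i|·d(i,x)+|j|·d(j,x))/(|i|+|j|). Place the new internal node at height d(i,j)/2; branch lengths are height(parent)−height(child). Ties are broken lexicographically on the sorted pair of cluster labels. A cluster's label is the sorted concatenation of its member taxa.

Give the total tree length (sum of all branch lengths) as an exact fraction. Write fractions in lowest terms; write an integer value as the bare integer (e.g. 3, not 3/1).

34

step 1: merge (A,G) at d=2; branch lengths A→1, G→1; new cluster AG
  updated: d(AG,I)=25/2, d(AG,M)=59/2, d(AG,O)=25/2, d(AG,U)=17/2
step 2: merge (I,M) at d=5; branch lengths I→5/2, M→5/2; new cluster IM
  updated: d(AG,IM)=21, d(IM,O)=25/2, d(IM,U)=43/2
step 3: merge (AG,U) at d=17/2; branch lengths AG→13/4, U→17/4; new cluster AGU
  updated: d(AGU,IM)=127/6, d(AGU,O)=53/3
step 4: merge (IM,O) at d=25/2; branch lengths IM→15/4, O→25/4; new cluster IMO
  updated: d(AGU,IMO)=20
step 5: merge (AGU,IMO) at d=20; branch lengths AGU→23/4, IMO→15/4; new cluster AGIMOU
final tree: (((A:1,G:1):13/4,U:17/4):23/4,((I:5/2,M:5/2):15/4,O:25/4):15/4)
total length: 34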